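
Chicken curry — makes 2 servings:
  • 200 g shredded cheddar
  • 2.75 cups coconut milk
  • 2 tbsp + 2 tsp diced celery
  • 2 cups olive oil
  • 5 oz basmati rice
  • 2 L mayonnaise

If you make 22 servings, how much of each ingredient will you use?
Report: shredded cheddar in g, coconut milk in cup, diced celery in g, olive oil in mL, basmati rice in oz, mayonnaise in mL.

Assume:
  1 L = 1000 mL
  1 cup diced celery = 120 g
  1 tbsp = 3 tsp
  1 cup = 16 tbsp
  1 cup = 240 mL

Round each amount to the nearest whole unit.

Scaling factor: 22/2 = 11.
shredded cheddar: 200 g × 11 = 2200 g
coconut milk: 2.75 cup × 11 ≈ 30 cup
diced celery: (2 tbsp + 2 tsp = 8/3 tbsp) × 11 ÷ 16 tbsp/cup × 120 g/cup = 220 g
olive oil: 2 cup × 11 × 240 mL/cup = 5280 mL
basmati rice: 5 oz × 11 = 55 oz
mayonnaise: 2 L × 11 × 1000 mL/L = 22000 mL

shredded cheddar: 2200 g; coconut milk: 30 cup; diced celery: 220 g; olive oil: 5280 mL; basmati rice: 55 oz; mayonnaise: 22000 mL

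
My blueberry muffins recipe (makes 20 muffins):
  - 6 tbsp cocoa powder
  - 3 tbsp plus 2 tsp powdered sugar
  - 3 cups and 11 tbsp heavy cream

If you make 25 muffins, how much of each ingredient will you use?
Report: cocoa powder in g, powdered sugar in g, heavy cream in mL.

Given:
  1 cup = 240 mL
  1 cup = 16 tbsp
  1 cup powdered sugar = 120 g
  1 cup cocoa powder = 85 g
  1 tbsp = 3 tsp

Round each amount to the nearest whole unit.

Scaling factor: 25/20 = 5/4 = 1.25.
cocoa powder: 6 tbsp × 5/4 ÷ 16 tbsp/cup × 85 g/cup ≈ 40 g
powdered sugar: (3 tbsp + 2 tsp = 11/3 tbsp) × 5/4 ÷ 16 tbsp/cup × 120 g/cup ≈ 34 g
heavy cream: (3 cup + 11 tbsp = 3.6875 cup) × 5/4 × 240 mL/cup ≈ 1106 mL

cocoa powder: 40 g; powdered sugar: 34 g; heavy cream: 1106 mL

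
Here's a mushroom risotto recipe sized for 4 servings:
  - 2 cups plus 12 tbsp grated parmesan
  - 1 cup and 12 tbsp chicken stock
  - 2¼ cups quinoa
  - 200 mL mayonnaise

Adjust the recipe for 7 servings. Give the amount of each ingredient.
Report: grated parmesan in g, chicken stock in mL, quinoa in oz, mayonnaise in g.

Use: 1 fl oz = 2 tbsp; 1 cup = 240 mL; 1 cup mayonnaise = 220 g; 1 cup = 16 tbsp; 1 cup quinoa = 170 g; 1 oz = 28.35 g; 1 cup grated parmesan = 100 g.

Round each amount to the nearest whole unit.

grated parmesan: 481 g; chicken stock: 735 mL; quinoa: 24 oz; mayonnaise: 321 g

Scaling factor: 7/4 = 1.75.
grated parmesan: (2 cup + 12 tbsp = 2.75 cup) × 7/4 × 100 g/cup ≈ 481 g
chicken stock: (1 cup + 12 tbsp = 1.75 cup) × 7/4 × 240 mL/cup = 735 mL
quinoa: 2.25 cup × 7/4 × 170 g/cup ÷ 28.35 g/oz ≈ 24 oz
mayonnaise: 200 mL × 7/4 ÷ 240 mL/cup × 220 g/cup ≈ 321 g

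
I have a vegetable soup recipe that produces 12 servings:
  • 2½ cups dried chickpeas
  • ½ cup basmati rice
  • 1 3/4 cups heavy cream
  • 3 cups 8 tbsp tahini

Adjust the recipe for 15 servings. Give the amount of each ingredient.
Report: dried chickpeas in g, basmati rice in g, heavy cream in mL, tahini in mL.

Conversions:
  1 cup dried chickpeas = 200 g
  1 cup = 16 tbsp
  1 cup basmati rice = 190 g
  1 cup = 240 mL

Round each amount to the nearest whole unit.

Scaling factor: 15/12 = 5/4 = 1.25.
dried chickpeas: 2.5 cup × 5/4 × 200 g/cup = 625 g
basmati rice: 0.5 cup × 5/4 × 190 g/cup ≈ 119 g
heavy cream: 1.75 cup × 5/4 × 240 mL/cup = 525 mL
tahini: (3 cup + 8 tbsp = 3.5 cup) × 5/4 × 240 mL/cup = 1050 mL

dried chickpeas: 625 g; basmati rice: 119 g; heavy cream: 525 mL; tahini: 1050 mL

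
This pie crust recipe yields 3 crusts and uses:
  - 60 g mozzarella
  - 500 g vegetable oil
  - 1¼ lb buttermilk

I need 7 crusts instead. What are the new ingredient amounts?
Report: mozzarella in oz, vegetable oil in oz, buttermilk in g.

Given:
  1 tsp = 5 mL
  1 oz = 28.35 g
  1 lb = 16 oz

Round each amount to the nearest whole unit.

mozzarella: 5 oz; vegetable oil: 41 oz; buttermilk: 1323 g

Scaling factor: 7/3.
mozzarella: 60 g × 7/3 ÷ 28.35 g/oz ≈ 5 oz
vegetable oil: 500 g × 7/3 ÷ 28.35 g/oz ≈ 41 oz
buttermilk: 1.25 lb × 7/3 × 16 oz/lb × 28.35 g/oz = 1323 g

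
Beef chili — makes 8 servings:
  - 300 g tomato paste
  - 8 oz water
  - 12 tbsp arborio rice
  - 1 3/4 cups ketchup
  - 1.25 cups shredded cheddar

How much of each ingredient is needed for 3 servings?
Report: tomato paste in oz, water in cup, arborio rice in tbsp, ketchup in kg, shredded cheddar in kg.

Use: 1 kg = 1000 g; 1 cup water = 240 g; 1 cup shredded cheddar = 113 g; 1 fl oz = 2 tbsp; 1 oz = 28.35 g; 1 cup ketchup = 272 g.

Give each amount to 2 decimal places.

Scaling factor: 3/8 = 0.375.
tomato paste: 300 g × 3/8 ÷ 28.35 g/oz ≈ 3.97 oz
water: 8 oz × 3/8 × 28.35 g/oz ÷ 240 g/cup ≈ 0.35 cup
arborio rice: 12 tbsp × 3/8 = 4.50 tbsp
ketchup: 1.75 cup × 3/8 × 272 g/cup ÷ 1000 g/kg ≈ 0.18 kg
shredded cheddar: 1.25 cup × 3/8 × 113 g/cup ÷ 1000 g/kg ≈ 0.05 kg

tomato paste: 3.97 oz; water: 0.35 cup; arborio rice: 4.50 tbsp; ketchup: 0.18 kg; shredded cheddar: 0.05 kg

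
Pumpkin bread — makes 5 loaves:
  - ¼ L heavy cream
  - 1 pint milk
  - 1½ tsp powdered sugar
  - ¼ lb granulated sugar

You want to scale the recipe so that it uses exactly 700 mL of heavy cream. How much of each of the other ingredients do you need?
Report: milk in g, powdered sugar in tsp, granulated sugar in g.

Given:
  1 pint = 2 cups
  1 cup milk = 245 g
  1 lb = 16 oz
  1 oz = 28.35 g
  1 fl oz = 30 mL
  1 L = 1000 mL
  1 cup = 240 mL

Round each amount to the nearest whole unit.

milk: 1372 g; powdered sugar: 4 tsp; granulated sugar: 318 g

The original recipe has 250 mL of heavy cream, so the scaling factor is 700 ÷ 250 = 14/5 = 2.8.
milk: 1 pint × 14/5 × 2 cup/pint × 245 g/cup = 1372 g
powdered sugar: 1.5 tsp × 14/5 ≈ 4 tsp
granulated sugar: 0.25 lb × 14/5 × 16 oz/lb × 28.35 g/oz ≈ 318 g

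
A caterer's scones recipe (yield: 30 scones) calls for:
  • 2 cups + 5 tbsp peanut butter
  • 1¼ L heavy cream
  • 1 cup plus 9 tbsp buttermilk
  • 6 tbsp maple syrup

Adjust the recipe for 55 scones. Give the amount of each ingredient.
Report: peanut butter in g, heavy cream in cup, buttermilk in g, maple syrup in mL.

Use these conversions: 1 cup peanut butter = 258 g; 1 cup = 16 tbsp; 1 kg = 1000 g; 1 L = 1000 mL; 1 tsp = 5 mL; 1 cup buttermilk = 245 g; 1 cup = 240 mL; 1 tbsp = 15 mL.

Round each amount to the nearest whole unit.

peanut butter: 1094 g; heavy cream: 10 cup; buttermilk: 702 g; maple syrup: 165 mL

Scaling factor: 55/30 = 11/6.
peanut butter: (2 cup + 5 tbsp = 2.3125 cup) × 11/6 × 258 g/cup ≈ 1094 g
heavy cream: 1.25 L × 11/6 × 1000 mL/L ÷ 240 mL/cup ≈ 10 cup
buttermilk: (1 cup + 9 tbsp = 1.5625 cup) × 11/6 × 245 g/cup ≈ 702 g
maple syrup: 6 tbsp × 11/6 × 15 mL/tbsp = 165 mL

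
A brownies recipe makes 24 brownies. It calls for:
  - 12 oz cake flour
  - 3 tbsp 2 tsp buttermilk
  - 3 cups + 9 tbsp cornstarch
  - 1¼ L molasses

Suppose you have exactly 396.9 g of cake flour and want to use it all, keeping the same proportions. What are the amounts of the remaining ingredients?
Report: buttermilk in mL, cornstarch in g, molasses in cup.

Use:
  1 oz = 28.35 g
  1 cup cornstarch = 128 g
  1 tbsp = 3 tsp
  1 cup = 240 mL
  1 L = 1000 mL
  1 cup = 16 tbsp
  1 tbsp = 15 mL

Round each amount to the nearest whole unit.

The original recipe has 340.2 g of cake flour, so the scaling factor is 396.9 ÷ 340.2 = 7/6.
buttermilk: (3 tbsp + 2 tsp = 11/3 tbsp) × 7/6 × 15 mL/tbsp ≈ 64 mL
cornstarch: (3 cup + 9 tbsp = 3.5625 cup) × 7/6 × 128 g/cup = 532 g
molasses: 1.25 L × 7/6 × 1000 mL/L ÷ 240 mL/cup ≈ 6 cup

buttermilk: 64 mL; cornstarch: 532 g; molasses: 6 cup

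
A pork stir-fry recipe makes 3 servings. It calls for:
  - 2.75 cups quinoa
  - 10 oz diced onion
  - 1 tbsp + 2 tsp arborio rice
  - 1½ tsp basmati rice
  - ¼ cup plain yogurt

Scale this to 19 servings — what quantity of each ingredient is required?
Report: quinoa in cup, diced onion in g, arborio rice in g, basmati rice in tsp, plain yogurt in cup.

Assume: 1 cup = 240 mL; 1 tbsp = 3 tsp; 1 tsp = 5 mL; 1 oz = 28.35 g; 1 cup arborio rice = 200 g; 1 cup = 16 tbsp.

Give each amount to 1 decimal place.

Scaling factor: 19/3.
quinoa: 2.75 cup × 19/3 ≈ 17.4 cup
diced onion: 10 oz × 19/3 × 28.35 g/oz = 1795.5 g
arborio rice: (1 tbsp + 2 tsp = 5/3 tbsp) × 19/3 ÷ 16 tbsp/cup × 200 g/cup ≈ 131.9 g
basmati rice: 1.5 tsp × 19/3 = 9.5 tsp
plain yogurt: 0.25 cup × 19/3 ≈ 1.6 cup

quinoa: 17.4 cup; diced onion: 1795.5 g; arborio rice: 131.9 g; basmati rice: 9.5 tsp; plain yogurt: 1.6 cup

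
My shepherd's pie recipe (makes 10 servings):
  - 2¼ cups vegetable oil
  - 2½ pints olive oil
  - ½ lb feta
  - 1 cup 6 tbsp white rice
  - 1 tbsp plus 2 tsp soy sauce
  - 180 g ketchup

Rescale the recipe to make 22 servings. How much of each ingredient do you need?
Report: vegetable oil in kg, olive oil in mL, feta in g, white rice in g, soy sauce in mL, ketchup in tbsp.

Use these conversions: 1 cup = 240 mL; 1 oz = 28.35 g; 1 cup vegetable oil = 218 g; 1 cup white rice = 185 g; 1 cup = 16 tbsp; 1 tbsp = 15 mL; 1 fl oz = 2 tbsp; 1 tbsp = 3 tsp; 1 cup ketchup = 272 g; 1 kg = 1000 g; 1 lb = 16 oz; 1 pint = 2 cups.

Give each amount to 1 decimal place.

vegetable oil: 1.1 kg; olive oil: 2640.0 mL; feta: 499.0 g; white rice: 559.6 g; soy sauce: 55.0 mL; ketchup: 23.3 tbsp

Scaling factor: 22/10 = 11/5 = 2.2.
vegetable oil: 2.25 cup × 11/5 × 218 g/cup ÷ 1000 g/kg ≈ 1.1 kg
olive oil: 2.5 pint × 11/5 × 2 cup/pint × 240 mL/cup = 2640.0 mL
feta: 0.5 lb × 11/5 × 16 oz/lb × 28.35 g/oz ≈ 499.0 g
white rice: (1 cup + 6 tbsp = 1.375 cup) × 11/5 × 185 g/cup ≈ 559.6 g
soy sauce: (1 tbsp + 2 tsp = 5/3 tbsp) × 11/5 × 15 mL/tbsp = 55.0 mL
ketchup: 180 g × 11/5 ÷ 272 g/cup × 16 tbsp/cup ≈ 23.3 tbsp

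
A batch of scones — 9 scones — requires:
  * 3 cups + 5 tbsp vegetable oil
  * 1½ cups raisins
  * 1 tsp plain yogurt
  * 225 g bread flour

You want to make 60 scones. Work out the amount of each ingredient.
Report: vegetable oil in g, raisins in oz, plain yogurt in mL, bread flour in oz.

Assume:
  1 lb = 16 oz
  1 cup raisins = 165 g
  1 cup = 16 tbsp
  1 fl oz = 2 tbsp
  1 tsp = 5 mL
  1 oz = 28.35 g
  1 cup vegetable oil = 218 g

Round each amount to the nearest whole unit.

vegetable oil: 4814 g; raisins: 58 oz; plain yogurt: 33 mL; bread flour: 53 oz

Scaling factor: 60/9 = 20/3.
vegetable oil: (3 cup + 5 tbsp = 3.3125 cup) × 20/3 × 218 g/cup ≈ 4814 g
raisins: 1.5 cup × 20/3 × 165 g/cup ÷ 28.35 g/oz ≈ 58 oz
plain yogurt: 1 tsp × 20/3 × 5 mL/tsp ≈ 33 mL
bread flour: 225 g × 20/3 ÷ 28.35 g/oz ≈ 53 oz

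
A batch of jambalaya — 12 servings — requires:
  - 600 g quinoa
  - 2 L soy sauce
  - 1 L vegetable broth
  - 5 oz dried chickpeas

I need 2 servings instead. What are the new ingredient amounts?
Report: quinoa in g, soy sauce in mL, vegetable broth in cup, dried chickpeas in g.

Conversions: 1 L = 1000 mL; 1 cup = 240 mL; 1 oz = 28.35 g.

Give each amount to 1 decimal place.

Scaling factor: 2/12 = 1/6.
quinoa: 600 g × 1/6 = 100.0 g
soy sauce: 2 L × 1/6 × 1000 mL/L ≈ 333.3 mL
vegetable broth: 1 L × 1/6 × 1000 mL/L ÷ 240 mL/cup ≈ 0.7 cup
dried chickpeas: 5 oz × 1/6 × 28.35 g/oz ≈ 23.6 g

quinoa: 100.0 g; soy sauce: 333.3 mL; vegetable broth: 0.7 cup; dried chickpeas: 23.6 g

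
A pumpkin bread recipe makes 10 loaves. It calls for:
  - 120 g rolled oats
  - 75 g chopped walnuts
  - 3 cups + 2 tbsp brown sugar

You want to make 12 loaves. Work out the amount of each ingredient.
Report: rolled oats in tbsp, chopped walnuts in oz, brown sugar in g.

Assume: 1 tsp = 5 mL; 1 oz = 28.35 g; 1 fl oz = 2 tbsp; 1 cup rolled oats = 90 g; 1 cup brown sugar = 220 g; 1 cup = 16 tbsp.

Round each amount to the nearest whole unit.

rolled oats: 26 tbsp; chopped walnuts: 3 oz; brown sugar: 825 g

Scaling factor: 12/10 = 6/5 = 1.2.
rolled oats: 120 g × 6/5 ÷ 90 g/cup × 16 tbsp/cup ≈ 26 tbsp
chopped walnuts: 75 g × 6/5 ÷ 28.35 g/oz ≈ 3 oz
brown sugar: (3 cup + 2 tbsp = 3.125 cup) × 6/5 × 220 g/cup = 825 g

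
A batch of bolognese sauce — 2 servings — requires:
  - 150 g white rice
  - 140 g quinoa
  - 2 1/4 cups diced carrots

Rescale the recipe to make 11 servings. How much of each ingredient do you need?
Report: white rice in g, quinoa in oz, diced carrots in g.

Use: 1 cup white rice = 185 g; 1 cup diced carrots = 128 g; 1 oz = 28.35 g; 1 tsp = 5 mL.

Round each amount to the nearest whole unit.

Scaling factor: 11/2 = 5.5.
white rice: 150 g × 11/2 = 825 g
quinoa: 140 g × 11/2 ÷ 28.35 g/oz ≈ 27 oz
diced carrots: 2.25 cup × 11/2 × 128 g/cup = 1584 g

white rice: 825 g; quinoa: 27 oz; diced carrots: 1584 g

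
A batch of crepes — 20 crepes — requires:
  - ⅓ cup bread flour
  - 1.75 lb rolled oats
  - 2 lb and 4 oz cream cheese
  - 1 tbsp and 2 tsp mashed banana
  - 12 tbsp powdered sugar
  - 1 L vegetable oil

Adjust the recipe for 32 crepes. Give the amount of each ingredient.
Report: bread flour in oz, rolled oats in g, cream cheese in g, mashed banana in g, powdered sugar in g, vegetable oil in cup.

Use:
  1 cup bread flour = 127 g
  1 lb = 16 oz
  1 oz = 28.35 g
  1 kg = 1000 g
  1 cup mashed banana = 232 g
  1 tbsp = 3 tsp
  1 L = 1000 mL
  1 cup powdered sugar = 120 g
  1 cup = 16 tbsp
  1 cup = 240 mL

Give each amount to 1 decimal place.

bread flour: 2.4 oz; rolled oats: 1270.1 g; cream cheese: 1633.0 g; mashed banana: 38.7 g; powdered sugar: 144.0 g; vegetable oil: 6.7 cup

Scaling factor: 32/20 = 8/5 = 1.6.
bread flour: 1/3 cup × 8/5 × 127 g/cup ÷ 28.35 g/oz ≈ 2.4 oz
rolled oats: 1.75 lb × 8/5 × 16 oz/lb × 28.35 g/oz ≈ 1270.1 g
cream cheese: (2 lb + 4 oz = 2.25 lb) × 8/5 × 16 oz/lb × 28.35 g/oz ≈ 1633.0 g
mashed banana: (1 tbsp + 2 tsp = 5/3 tbsp) × 8/5 ÷ 16 tbsp/cup × 232 g/cup ≈ 38.7 g
powdered sugar: 12 tbsp × 8/5 ÷ 16 tbsp/cup × 120 g/cup = 144.0 g
vegetable oil: 1 L × 8/5 × 1000 mL/L ÷ 240 mL/cup ≈ 6.7 cup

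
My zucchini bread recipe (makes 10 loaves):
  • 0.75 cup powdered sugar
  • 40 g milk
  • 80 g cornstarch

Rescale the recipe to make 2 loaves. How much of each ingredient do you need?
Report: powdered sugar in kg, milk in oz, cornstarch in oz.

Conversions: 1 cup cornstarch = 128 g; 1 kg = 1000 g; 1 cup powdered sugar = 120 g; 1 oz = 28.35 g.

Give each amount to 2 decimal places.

Scaling factor: 2/10 = 1/5 = 0.2.
powdered sugar: 0.75 cup × 1/5 × 120 g/cup ÷ 1000 g/kg ≈ 0.02 kg
milk: 40 g × 1/5 ÷ 28.35 g/oz ≈ 0.28 oz
cornstarch: 80 g × 1/5 ÷ 28.35 g/oz ≈ 0.56 oz

powdered sugar: 0.02 kg; milk: 0.28 oz; cornstarch: 0.56 oz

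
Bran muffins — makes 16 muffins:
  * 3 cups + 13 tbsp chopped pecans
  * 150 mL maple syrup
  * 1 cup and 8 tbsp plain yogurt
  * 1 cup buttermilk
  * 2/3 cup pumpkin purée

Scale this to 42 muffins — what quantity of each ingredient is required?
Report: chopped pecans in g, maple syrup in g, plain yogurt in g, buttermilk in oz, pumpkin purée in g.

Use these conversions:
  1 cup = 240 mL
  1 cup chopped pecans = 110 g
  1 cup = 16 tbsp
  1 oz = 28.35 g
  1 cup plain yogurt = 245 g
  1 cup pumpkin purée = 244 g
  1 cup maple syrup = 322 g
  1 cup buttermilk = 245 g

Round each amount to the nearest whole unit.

chopped pecans: 1101 g; maple syrup: 528 g; plain yogurt: 965 g; buttermilk: 23 oz; pumpkin purée: 427 g

Scaling factor: 42/16 = 21/8 = 2.625.
chopped pecans: (3 cup + 13 tbsp = 3.8125 cup) × 21/8 × 110 g/cup ≈ 1101 g
maple syrup: 150 mL × 21/8 ÷ 240 mL/cup × 322 g/cup ≈ 528 g
plain yogurt: (1 cup + 8 tbsp = 1.5 cup) × 21/8 × 245 g/cup ≈ 965 g
buttermilk: 1 cup × 21/8 × 245 g/cup ÷ 28.35 g/oz ≈ 23 oz
pumpkin purée: 2/3 cup × 21/8 × 244 g/cup = 427 g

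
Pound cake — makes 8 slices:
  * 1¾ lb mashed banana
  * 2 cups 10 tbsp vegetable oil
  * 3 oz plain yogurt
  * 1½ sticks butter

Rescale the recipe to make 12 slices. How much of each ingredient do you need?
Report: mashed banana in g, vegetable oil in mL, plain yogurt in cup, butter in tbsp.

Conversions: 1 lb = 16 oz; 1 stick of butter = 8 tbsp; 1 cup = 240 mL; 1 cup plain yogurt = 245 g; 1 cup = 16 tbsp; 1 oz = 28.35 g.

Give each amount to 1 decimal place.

mashed banana: 1190.7 g; vegetable oil: 945.0 mL; plain yogurt: 0.5 cup; butter: 18.0 tbsp

Scaling factor: 12/8 = 3/2 = 1.5.
mashed banana: 1.75 lb × 3/2 × 16 oz/lb × 28.35 g/oz = 1190.7 g
vegetable oil: (2 cup + 10 tbsp = 2.625 cup) × 3/2 × 240 mL/cup = 945.0 mL
plain yogurt: 3 oz × 3/2 × 28.35 g/oz ÷ 245 g/cup ≈ 0.5 cup
butter: 1.5 stick × 3/2 × 8 tbsp/stick = 18.0 tbsp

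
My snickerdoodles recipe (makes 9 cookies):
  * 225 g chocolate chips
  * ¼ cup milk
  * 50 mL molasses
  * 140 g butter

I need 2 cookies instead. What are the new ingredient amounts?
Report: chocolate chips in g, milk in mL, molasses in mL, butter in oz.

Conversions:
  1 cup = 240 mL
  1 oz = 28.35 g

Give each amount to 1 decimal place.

Scaling factor: 2/9.
chocolate chips: 225 g × 2/9 = 50.0 g
milk: 0.25 cup × 2/9 × 240 mL/cup ≈ 13.3 mL
molasses: 50 mL × 2/9 ≈ 11.1 mL
butter: 140 g × 2/9 ÷ 28.35 g/oz ≈ 1.1 oz

chocolate chips: 50.0 g; milk: 13.3 mL; molasses: 11.1 mL; butter: 1.1 oz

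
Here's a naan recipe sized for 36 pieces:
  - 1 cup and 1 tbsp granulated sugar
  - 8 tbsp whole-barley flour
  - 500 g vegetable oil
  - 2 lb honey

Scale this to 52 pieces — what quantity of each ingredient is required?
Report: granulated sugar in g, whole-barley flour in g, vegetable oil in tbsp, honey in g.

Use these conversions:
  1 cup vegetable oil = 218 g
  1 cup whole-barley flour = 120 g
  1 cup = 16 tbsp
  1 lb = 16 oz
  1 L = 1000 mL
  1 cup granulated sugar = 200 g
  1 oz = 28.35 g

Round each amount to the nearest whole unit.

Scaling factor: 52/36 = 13/9.
granulated sugar: (1 cup + 1 tbsp = 1.0625 cup) × 13/9 × 200 g/cup ≈ 307 g
whole-barley flour: 8 tbsp × 13/9 ÷ 16 tbsp/cup × 120 g/cup ≈ 87 g
vegetable oil: 500 g × 13/9 ÷ 218 g/cup × 16 tbsp/cup ≈ 53 tbsp
honey: 2 lb × 13/9 × 16 oz/lb × 28.35 g/oz ≈ 1310 g

granulated sugar: 307 g; whole-barley flour: 87 g; vegetable oil: 53 tbsp; honey: 1310 g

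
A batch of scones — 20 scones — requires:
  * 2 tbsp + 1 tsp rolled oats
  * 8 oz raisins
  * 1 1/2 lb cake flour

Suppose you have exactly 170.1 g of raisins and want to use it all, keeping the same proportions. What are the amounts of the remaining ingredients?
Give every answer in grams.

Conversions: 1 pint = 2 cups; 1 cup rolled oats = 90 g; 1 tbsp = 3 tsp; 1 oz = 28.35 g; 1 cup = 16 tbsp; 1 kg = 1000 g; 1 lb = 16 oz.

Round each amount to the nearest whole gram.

rolled oats: 10 g; cake flour: 510 g

The original recipe has 226.8 g of raisins, so the scaling factor is 170.1 ÷ 226.8 = 3/4 = 0.75.
rolled oats: (2 tbsp + 1 tsp = 7/3 tbsp) × 3/4 ÷ 16 tbsp/cup × 90 g/cup ≈ 10 g
cake flour: 1.5 lb × 3/4 × 16 oz/lb × 28.35 g/oz ≈ 510 g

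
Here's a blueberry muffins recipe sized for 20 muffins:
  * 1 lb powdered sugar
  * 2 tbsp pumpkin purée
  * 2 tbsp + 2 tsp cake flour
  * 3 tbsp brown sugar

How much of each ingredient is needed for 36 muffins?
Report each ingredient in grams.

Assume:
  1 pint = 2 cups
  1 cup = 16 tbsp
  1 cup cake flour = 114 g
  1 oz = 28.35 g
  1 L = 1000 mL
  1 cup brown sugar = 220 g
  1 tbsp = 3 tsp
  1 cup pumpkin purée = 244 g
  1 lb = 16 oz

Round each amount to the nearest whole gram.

Scaling factor: 36/20 = 9/5 = 1.8.
powdered sugar: 1 lb × 9/5 × 16 oz/lb × 28.35 g/oz ≈ 816 g
pumpkin purée: 2 tbsp × 9/5 ÷ 16 tbsp/cup × 244 g/cup ≈ 55 g
cake flour: (2 tbsp + 2 tsp = 8/3 tbsp) × 9/5 ÷ 16 tbsp/cup × 114 g/cup ≈ 34 g
brown sugar: 3 tbsp × 9/5 ÷ 16 tbsp/cup × 220 g/cup ≈ 74 g

powdered sugar: 816 g; pumpkin purée: 55 g; cake flour: 34 g; brown sugar: 74 g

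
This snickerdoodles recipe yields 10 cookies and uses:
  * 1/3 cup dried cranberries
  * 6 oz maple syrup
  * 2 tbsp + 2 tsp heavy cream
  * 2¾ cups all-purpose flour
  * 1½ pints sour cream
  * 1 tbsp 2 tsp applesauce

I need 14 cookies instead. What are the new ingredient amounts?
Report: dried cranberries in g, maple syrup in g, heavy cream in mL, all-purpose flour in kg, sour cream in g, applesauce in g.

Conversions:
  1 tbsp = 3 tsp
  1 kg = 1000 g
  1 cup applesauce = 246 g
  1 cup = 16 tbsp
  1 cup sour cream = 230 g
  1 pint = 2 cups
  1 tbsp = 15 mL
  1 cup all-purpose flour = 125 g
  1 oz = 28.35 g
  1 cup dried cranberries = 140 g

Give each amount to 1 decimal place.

Scaling factor: 14/10 = 7/5 = 1.4.
dried cranberries: 1/3 cup × 7/5 × 140 g/cup ≈ 65.3 g
maple syrup: 6 oz × 7/5 × 28.35 g/oz ≈ 238.1 g
heavy cream: (2 tbsp + 2 tsp = 8/3 tbsp) × 7/5 × 15 mL/tbsp = 56.0 mL
all-purpose flour: 2.75 cup × 7/5 × 125 g/cup ÷ 1000 g/kg ≈ 0.5 kg
sour cream: 1.5 pint × 7/5 × 2 cup/pint × 230 g/cup = 966.0 g
applesauce: (1 tbsp + 2 tsp = 5/3 tbsp) × 7/5 ÷ 16 tbsp/cup × 246 g/cup ≈ 35.9 g

dried cranberries: 65.3 g; maple syrup: 238.1 g; heavy cream: 56.0 mL; all-purpose flour: 0.5 kg; sour cream: 966.0 g; applesauce: 35.9 g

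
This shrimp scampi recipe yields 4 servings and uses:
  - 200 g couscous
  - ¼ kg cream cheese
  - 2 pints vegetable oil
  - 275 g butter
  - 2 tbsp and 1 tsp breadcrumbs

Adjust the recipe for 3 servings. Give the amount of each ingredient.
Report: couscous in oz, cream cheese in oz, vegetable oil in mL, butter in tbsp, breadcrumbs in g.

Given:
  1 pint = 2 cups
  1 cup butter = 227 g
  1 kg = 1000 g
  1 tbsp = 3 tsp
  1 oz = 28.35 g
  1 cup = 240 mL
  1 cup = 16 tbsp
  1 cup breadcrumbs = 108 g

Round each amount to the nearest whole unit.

couscous: 5 oz; cream cheese: 7 oz; vegetable oil: 720 mL; butter: 15 tbsp; breadcrumbs: 12 g

Scaling factor: 3/4 = 0.75.
couscous: 200 g × 3/4 ÷ 28.35 g/oz ≈ 5 oz
cream cheese: 0.25 kg × 3/4 × 1000 g/kg ÷ 28.35 g/oz ≈ 7 oz
vegetable oil: 2 pint × 3/4 × 2 cup/pint × 240 mL/cup = 720 mL
butter: 275 g × 3/4 ÷ 227 g/cup × 16 tbsp/cup ≈ 15 tbsp
breadcrumbs: (2 tbsp + 1 tsp = 7/3 tbsp) × 3/4 ÷ 16 tbsp/cup × 108 g/cup ≈ 12 g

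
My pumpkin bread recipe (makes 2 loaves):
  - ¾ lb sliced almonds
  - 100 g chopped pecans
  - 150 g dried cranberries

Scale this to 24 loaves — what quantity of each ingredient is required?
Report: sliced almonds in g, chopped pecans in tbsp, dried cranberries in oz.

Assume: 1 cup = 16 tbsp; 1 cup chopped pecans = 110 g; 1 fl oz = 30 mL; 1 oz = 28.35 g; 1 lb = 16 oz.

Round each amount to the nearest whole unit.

Scaling factor: 24/2 = 12.
sliced almonds: 0.75 lb × 12 × 16 oz/lb × 28.35 g/oz ≈ 4082 g
chopped pecans: 100 g × 12 ÷ 110 g/cup × 16 tbsp/cup ≈ 175 tbsp
dried cranberries: 150 g × 12 ÷ 28.35 g/oz ≈ 63 oz

sliced almonds: 4082 g; chopped pecans: 175 tbsp; dried cranberries: 63 oz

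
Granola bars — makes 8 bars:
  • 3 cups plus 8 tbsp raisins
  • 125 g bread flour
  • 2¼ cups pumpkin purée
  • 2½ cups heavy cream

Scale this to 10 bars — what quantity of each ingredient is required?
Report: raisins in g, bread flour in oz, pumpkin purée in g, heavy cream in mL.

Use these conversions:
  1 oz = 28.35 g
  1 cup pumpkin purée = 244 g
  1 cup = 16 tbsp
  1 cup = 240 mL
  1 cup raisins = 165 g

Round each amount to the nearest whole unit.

raisins: 722 g; bread flour: 6 oz; pumpkin purée: 686 g; heavy cream: 750 mL

Scaling factor: 10/8 = 5/4 = 1.25.
raisins: (3 cup + 8 tbsp = 3.5 cup) × 5/4 × 165 g/cup ≈ 722 g
bread flour: 125 g × 5/4 ÷ 28.35 g/oz ≈ 6 oz
pumpkin purée: 2.25 cup × 5/4 × 244 g/cup ≈ 686 g
heavy cream: 2.5 cup × 5/4 × 240 mL/cup = 750 mL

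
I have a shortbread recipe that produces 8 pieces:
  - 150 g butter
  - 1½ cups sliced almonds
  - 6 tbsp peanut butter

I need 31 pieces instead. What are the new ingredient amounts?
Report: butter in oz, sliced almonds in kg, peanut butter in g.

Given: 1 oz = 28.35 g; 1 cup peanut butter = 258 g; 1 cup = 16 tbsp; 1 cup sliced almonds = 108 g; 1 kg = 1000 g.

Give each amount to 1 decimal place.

butter: 20.5 oz; sliced almonds: 0.6 kg; peanut butter: 374.9 g

Scaling factor: 31/8 = 3.875.
butter: 150 g × 31/8 ÷ 28.35 g/oz ≈ 20.5 oz
sliced almonds: 1.5 cup × 31/8 × 108 g/cup ÷ 1000 g/kg ≈ 0.6 kg
peanut butter: 6 tbsp × 31/8 ÷ 16 tbsp/cup × 258 g/cup ≈ 374.9 g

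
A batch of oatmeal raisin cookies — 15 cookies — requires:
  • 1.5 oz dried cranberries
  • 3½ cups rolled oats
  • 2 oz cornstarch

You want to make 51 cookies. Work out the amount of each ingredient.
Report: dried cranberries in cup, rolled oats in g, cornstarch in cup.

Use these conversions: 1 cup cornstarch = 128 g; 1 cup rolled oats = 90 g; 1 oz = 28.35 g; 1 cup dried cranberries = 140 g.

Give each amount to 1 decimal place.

Scaling factor: 51/15 = 17/5 = 3.4.
dried cranberries: 1.5 oz × 17/5 × 28.35 g/oz ÷ 140 g/cup ≈ 1.0 cup
rolled oats: 3.5 cup × 17/5 × 90 g/cup = 1071.0 g
cornstarch: 2 oz × 17/5 × 28.35 g/oz ÷ 128 g/cup ≈ 1.5 cup

dried cranberries: 1.0 cup; rolled oats: 1071.0 g; cornstarch: 1.5 cup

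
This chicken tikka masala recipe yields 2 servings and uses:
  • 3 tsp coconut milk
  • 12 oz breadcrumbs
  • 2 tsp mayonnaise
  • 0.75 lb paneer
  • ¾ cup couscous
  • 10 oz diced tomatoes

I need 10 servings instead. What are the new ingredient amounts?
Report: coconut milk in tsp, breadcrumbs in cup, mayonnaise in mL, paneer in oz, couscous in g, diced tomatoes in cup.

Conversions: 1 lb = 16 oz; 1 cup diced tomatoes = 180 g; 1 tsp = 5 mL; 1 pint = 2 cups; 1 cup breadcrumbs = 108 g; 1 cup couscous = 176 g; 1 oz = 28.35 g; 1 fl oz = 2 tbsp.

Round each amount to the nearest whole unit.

coconut milk: 15 tsp; breadcrumbs: 16 cup; mayonnaise: 50 mL; paneer: 60 oz; couscous: 660 g; diced tomatoes: 8 cup

Scaling factor: 10/2 = 5.
coconut milk: 3 tsp × 5 = 15 tsp
breadcrumbs: 12 oz × 5 × 28.35 g/oz ÷ 108 g/cup ≈ 16 cup
mayonnaise: 2 tsp × 5 × 5 mL/tsp = 50 mL
paneer: 0.75 lb × 5 × 16 oz/lb = 60 oz
couscous: 0.75 cup × 5 × 176 g/cup = 660 g
diced tomatoes: 10 oz × 5 × 28.35 g/oz ÷ 180 g/cup ≈ 8 cup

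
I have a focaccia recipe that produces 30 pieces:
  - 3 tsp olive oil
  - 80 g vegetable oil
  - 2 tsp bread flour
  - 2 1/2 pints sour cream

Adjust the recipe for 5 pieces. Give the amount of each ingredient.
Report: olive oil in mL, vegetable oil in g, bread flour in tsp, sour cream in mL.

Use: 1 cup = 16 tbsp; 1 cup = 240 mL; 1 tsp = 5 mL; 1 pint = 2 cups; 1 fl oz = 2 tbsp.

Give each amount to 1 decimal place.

olive oil: 2.5 mL; vegetable oil: 13.3 g; bread flour: 0.3 tsp; sour cream: 200.0 mL

Scaling factor: 5/30 = 1/6.
olive oil: 3 tsp × 1/6 × 5 mL/tsp = 2.5 mL
vegetable oil: 80 g × 1/6 ≈ 13.3 g
bread flour: 2 tsp × 1/6 ≈ 0.3 tsp
sour cream: 2.5 pint × 1/6 × 2 cup/pint × 240 mL/cup = 200.0 mL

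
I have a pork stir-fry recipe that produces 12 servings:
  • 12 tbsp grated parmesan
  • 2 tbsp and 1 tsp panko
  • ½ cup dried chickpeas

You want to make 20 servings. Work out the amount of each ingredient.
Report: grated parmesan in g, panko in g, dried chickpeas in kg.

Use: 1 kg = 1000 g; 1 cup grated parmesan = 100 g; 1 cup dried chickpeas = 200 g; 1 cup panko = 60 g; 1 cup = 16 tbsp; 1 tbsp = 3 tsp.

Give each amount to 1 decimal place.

Scaling factor: 20/12 = 5/3.
grated parmesan: 12 tbsp × 5/3 ÷ 16 tbsp/cup × 100 g/cup = 125.0 g
panko: (2 tbsp + 1 tsp = 7/3 tbsp) × 5/3 ÷ 16 tbsp/cup × 60 g/cup ≈ 14.6 g
dried chickpeas: 0.5 cup × 5/3 × 200 g/cup ÷ 1000 g/kg ≈ 0.2 kg

grated parmesan: 125.0 g; panko: 14.6 g; dried chickpeas: 0.2 kg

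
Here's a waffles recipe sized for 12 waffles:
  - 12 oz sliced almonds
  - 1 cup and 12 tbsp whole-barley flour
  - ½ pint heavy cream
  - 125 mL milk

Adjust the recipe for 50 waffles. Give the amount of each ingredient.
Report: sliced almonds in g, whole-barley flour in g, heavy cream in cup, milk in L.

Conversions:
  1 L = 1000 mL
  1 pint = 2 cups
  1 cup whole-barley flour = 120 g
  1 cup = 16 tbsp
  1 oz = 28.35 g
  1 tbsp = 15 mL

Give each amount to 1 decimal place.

sliced almonds: 1417.5 g; whole-barley flour: 875.0 g; heavy cream: 4.2 cup; milk: 0.5 L

Scaling factor: 50/12 = 25/6.
sliced almonds: 12 oz × 25/6 × 28.35 g/oz = 1417.5 g
whole-barley flour: (1 cup + 12 tbsp = 1.75 cup) × 25/6 × 120 g/cup = 875.0 g
heavy cream: 0.5 pint × 25/6 × 2 cup/pint ≈ 4.2 cup
milk: 125 mL × 25/6 ÷ 1000 mL/L ≈ 0.5 L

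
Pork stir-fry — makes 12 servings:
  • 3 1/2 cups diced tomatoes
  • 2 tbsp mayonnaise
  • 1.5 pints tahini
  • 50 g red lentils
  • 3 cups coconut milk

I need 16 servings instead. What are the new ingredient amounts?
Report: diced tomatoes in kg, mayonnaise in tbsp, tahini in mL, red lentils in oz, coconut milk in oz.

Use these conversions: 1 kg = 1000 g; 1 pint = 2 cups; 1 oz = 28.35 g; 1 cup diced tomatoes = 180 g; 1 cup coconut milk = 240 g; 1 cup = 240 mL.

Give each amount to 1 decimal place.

diced tomatoes: 0.8 kg; mayonnaise: 2.7 tbsp; tahini: 960.0 mL; red lentils: 2.4 oz; coconut milk: 33.9 oz

Scaling factor: 16/12 = 4/3.
diced tomatoes: 3.5 cup × 4/3 × 180 g/cup ÷ 1000 g/kg ≈ 0.8 kg
mayonnaise: 2 tbsp × 4/3 ≈ 2.7 tbsp
tahini: 1.5 pint × 4/3 × 2 cup/pint × 240 mL/cup = 960.0 mL
red lentils: 50 g × 4/3 ÷ 28.35 g/oz ≈ 2.4 oz
coconut milk: 3 cup × 4/3 × 240 g/cup ÷ 28.35 g/oz ≈ 33.9 oz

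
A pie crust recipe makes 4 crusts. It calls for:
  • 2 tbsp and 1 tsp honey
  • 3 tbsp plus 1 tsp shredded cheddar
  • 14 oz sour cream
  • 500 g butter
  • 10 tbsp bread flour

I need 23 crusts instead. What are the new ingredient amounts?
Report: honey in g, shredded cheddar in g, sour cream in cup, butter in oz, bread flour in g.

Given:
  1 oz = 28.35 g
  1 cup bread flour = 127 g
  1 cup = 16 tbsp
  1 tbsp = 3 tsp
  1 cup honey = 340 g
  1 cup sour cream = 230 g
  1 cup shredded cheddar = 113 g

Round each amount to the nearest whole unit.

honey: 285 g; shredded cheddar: 135 g; sour cream: 10 cup; butter: 101 oz; bread flour: 456 g

Scaling factor: 23/4 = 5.75.
honey: (2 tbsp + 1 tsp = 7/3 tbsp) × 23/4 ÷ 16 tbsp/cup × 340 g/cup ≈ 285 g
shredded cheddar: (3 tbsp + 1 tsp = 10/3 tbsp) × 23/4 ÷ 16 tbsp/cup × 113 g/cup ≈ 135 g
sour cream: 14 oz × 23/4 × 28.35 g/oz ÷ 230 g/cup ≈ 10 cup
butter: 500 g × 23/4 ÷ 28.35 g/oz ≈ 101 oz
bread flour: 10 tbsp × 23/4 ÷ 16 tbsp/cup × 127 g/cup ≈ 456 g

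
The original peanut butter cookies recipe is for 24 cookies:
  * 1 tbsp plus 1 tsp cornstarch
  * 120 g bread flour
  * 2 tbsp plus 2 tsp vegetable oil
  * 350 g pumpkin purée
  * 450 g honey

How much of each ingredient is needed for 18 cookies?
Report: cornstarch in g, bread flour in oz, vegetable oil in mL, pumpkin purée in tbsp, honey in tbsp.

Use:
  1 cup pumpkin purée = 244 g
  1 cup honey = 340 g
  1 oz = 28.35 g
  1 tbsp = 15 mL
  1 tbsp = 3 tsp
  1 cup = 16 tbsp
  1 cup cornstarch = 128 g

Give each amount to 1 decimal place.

Scaling factor: 18/24 = 3/4 = 0.75.
cornstarch: (1 tbsp + 1 tsp = 4/3 tbsp) × 3/4 ÷ 16 tbsp/cup × 128 g/cup = 8.0 g
bread flour: 120 g × 3/4 ÷ 28.35 g/oz ≈ 3.2 oz
vegetable oil: (2 tbsp + 2 tsp = 8/3 tbsp) × 3/4 × 15 mL/tbsp = 30.0 mL
pumpkin purée: 350 g × 3/4 ÷ 244 g/cup × 16 tbsp/cup ≈ 17.2 tbsp
honey: 450 g × 3/4 ÷ 340 g/cup × 16 tbsp/cup ≈ 15.9 tbsp

cornstarch: 8.0 g; bread flour: 3.2 oz; vegetable oil: 30.0 mL; pumpkin purée: 17.2 tbsp; honey: 15.9 tbsp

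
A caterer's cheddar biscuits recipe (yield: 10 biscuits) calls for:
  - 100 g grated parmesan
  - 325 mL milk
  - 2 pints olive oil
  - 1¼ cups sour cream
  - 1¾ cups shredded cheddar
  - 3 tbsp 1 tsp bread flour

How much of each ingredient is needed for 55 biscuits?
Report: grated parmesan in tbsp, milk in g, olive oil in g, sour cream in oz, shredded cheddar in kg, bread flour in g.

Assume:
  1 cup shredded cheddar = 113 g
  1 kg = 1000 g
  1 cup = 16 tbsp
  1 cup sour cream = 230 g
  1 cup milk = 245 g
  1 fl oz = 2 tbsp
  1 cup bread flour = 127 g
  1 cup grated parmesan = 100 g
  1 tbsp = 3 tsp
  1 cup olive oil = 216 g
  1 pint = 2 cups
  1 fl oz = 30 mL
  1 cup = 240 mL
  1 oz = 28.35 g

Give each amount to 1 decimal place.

Scaling factor: 55/10 = 11/2 = 5.5.
grated parmesan: 100 g × 11/2 ÷ 100 g/cup × 16 tbsp/cup = 88.0 tbsp
milk: 325 mL × 11/2 ÷ 240 mL/cup × 245 g/cup ≈ 1824.7 g
olive oil: 2 pint × 11/2 × 2 cup/pint × 216 g/cup = 4752.0 g
sour cream: 1.25 cup × 11/2 × 230 g/cup ÷ 28.35 g/oz ≈ 55.8 oz
shredded cheddar: 1.75 cup × 11/2 × 113 g/cup ÷ 1000 g/kg ≈ 1.1 kg
bread flour: (3 tbsp + 1 tsp = 10/3 tbsp) × 11/2 ÷ 16 tbsp/cup × 127 g/cup ≈ 145.5 g

grated parmesan: 88.0 tbsp; milk: 1824.7 g; olive oil: 4752.0 g; sour cream: 55.8 oz; shredded cheddar: 1.1 kg; bread flour: 145.5 g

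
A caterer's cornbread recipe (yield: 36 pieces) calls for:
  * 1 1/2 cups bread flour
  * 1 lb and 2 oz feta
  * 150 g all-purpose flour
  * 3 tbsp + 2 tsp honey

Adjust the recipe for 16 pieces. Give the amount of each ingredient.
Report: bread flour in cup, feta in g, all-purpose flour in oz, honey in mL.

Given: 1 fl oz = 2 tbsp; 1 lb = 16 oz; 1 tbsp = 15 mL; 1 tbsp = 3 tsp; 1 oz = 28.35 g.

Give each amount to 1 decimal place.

Scaling factor: 16/36 = 4/9.
bread flour: 1.5 cup × 4/9 ≈ 0.7 cup
feta: (1 lb + 2 oz = 1.125 lb) × 4/9 × 16 oz/lb × 28.35 g/oz = 226.8 g
all-purpose flour: 150 g × 4/9 ÷ 28.35 g/oz ≈ 2.4 oz
honey: (3 tbsp + 2 tsp = 11/3 tbsp) × 4/9 × 15 mL/tbsp ≈ 24.4 mL

bread flour: 0.7 cup; feta: 226.8 g; all-purpose flour: 2.4 oz; honey: 24.4 mL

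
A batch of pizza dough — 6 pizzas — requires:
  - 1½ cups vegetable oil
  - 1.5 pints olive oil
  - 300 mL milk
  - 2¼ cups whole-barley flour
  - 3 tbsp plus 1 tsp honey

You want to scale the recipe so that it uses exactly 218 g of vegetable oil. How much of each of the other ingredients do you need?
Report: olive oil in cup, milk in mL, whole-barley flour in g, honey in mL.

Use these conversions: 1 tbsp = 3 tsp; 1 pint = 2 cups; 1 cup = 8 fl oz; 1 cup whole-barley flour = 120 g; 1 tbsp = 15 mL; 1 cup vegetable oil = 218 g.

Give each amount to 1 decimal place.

The original recipe has 327 g of vegetable oil, so the scaling factor is 218 ÷ 327 = 2/3.
olive oil: 1.5 pint × 2/3 × 2 cup/pint = 2.0 cup
milk: 300 mL × 2/3 = 200.0 mL
whole-barley flour: 2.25 cup × 2/3 × 120 g/cup = 180.0 g
honey: (3 tbsp + 1 tsp = 10/3 tbsp) × 2/3 × 15 mL/tbsp ≈ 33.3 mL

olive oil: 2.0 cup; milk: 200.0 mL; whole-barley flour: 180.0 g; honey: 33.3 mL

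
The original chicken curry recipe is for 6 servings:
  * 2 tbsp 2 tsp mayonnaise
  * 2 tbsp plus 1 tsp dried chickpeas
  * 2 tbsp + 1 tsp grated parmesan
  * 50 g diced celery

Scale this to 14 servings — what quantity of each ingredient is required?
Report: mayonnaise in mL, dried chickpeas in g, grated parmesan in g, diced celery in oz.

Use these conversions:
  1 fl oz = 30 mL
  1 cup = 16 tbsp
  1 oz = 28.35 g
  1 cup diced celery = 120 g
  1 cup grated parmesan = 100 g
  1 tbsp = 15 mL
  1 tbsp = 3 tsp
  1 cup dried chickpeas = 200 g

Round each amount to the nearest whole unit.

mayonnaise: 93 mL; dried chickpeas: 68 g; grated parmesan: 34 g; diced celery: 4 oz

Scaling factor: 14/6 = 7/3.
mayonnaise: (2 tbsp + 2 tsp = 8/3 tbsp) × 7/3 × 15 mL/tbsp ≈ 93 mL
dried chickpeas: (2 tbsp + 1 tsp = 7/3 tbsp) × 7/3 ÷ 16 tbsp/cup × 200 g/cup ≈ 68 g
grated parmesan: (2 tbsp + 1 tsp = 7/3 tbsp) × 7/3 ÷ 16 tbsp/cup × 100 g/cup ≈ 34 g
diced celery: 50 g × 7/3 ÷ 28.35 g/oz ≈ 4 oz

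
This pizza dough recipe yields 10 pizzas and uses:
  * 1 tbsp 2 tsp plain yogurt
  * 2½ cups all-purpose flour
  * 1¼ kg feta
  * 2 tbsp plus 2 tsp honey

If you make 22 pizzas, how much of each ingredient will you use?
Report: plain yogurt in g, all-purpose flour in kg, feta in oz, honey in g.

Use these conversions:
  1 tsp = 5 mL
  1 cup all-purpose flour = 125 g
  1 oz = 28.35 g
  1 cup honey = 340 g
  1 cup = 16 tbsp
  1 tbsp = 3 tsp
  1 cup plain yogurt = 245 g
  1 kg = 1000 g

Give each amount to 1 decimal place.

Scaling factor: 22/10 = 11/5 = 2.2.
plain yogurt: (1 tbsp + 2 tsp = 5/3 tbsp) × 11/5 ÷ 16 tbsp/cup × 245 g/cup ≈ 56.1 g
all-purpose flour: 2.5 cup × 11/5 × 125 g/cup ÷ 1000 g/kg ≈ 0.7 kg
feta: 1.25 kg × 11/5 × 1000 g/kg ÷ 28.35 g/oz ≈ 97.0 oz
honey: (2 tbsp + 2 tsp = 8/3 tbsp) × 11/5 ÷ 16 tbsp/cup × 340 g/cup ≈ 124.7 g

plain yogurt: 56.1 g; all-purpose flour: 0.7 kg; feta: 97.0 oz; honey: 124.7 g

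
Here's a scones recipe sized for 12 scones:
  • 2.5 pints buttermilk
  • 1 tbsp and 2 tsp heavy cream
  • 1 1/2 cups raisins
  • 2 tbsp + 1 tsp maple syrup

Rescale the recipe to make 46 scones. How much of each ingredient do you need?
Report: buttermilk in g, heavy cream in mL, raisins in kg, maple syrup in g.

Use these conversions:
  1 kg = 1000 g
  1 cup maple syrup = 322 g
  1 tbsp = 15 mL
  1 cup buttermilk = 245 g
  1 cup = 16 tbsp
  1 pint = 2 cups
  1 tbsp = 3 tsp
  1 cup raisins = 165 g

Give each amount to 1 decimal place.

Scaling factor: 46/12 = 23/6.
buttermilk: 2.5 pint × 23/6 × 2 cup/pint × 245 g/cup ≈ 4695.8 g
heavy cream: (1 tbsp + 2 tsp = 5/3 tbsp) × 23/6 × 15 mL/tbsp ≈ 95.8 mL
raisins: 1.5 cup × 23/6 × 165 g/cup ÷ 1000 g/kg ≈ 0.9 kg
maple syrup: (2 tbsp + 1 tsp = 7/3 tbsp) × 23/6 ÷ 16 tbsp/cup × 322 g/cup ≈ 180.0 g

buttermilk: 4695.8 g; heavy cream: 95.8 mL; raisins: 0.9 kg; maple syrup: 180.0 g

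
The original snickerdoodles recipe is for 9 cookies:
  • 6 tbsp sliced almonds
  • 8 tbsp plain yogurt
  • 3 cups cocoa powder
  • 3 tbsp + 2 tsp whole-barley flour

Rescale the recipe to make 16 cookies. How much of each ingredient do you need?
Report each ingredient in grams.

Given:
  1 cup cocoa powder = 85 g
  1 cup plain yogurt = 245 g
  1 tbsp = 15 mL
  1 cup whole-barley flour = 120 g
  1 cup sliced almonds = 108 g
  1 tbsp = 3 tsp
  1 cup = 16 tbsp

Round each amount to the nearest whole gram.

sliced almonds: 72 g; plain yogurt: 218 g; cocoa powder: 453 g; whole-barley flour: 49 g

Scaling factor: 16/9.
sliced almonds: 6 tbsp × 16/9 ÷ 16 tbsp/cup × 108 g/cup = 72 g
plain yogurt: 8 tbsp × 16/9 ÷ 16 tbsp/cup × 245 g/cup ≈ 218 g
cocoa powder: 3 cup × 16/9 × 85 g/cup ≈ 453 g
whole-barley flour: (3 tbsp + 2 tsp = 11/3 tbsp) × 16/9 ÷ 16 tbsp/cup × 120 g/cup ≈ 49 g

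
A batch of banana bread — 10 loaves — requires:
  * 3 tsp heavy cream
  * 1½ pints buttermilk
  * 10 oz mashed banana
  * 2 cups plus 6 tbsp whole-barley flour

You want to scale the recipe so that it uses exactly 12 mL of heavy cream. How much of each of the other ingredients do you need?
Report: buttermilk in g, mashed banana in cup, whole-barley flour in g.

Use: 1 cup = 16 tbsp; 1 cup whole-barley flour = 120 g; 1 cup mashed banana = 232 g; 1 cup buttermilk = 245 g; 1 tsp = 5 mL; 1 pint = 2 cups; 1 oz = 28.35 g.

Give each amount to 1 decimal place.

The original recipe has 15 mL of heavy cream, so the scaling factor is 12 ÷ 15 = 4/5 = 0.8.
buttermilk: 1.5 pint × 4/5 × 2 cup/pint × 245 g/cup = 588.0 g
mashed banana: 10 oz × 4/5 × 28.35 g/oz ÷ 232 g/cup ≈ 1.0 cup
whole-barley flour: (2 cup + 6 tbsp = 2.375 cup) × 4/5 × 120 g/cup = 228.0 g

buttermilk: 588.0 g; mashed banana: 1.0 cup; whole-barley flour: 228.0 g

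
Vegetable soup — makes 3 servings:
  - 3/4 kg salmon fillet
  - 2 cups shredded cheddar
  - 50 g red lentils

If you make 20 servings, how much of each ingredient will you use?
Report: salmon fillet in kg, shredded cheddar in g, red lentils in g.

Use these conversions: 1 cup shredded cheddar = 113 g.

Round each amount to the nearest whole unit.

salmon fillet: 5 kg; shredded cheddar: 1507 g; red lentils: 333 g

Scaling factor: 20/3.
salmon fillet: 0.75 kg × 20/3 = 5 kg
shredded cheddar: 2 cup × 20/3 × 113 g/cup ≈ 1507 g
red lentils: 50 g × 20/3 ≈ 333 g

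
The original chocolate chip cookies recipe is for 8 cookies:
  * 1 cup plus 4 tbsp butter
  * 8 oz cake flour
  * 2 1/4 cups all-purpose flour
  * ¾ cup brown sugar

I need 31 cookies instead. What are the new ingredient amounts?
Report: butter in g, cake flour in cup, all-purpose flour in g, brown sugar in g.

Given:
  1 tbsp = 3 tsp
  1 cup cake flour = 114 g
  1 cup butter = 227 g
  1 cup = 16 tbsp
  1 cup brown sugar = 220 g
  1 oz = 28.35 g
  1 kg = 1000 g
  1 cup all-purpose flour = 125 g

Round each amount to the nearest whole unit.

Scaling factor: 31/8 = 3.875.
butter: (1 cup + 4 tbsp = 1.25 cup) × 31/8 × 227 g/cup ≈ 1100 g
cake flour: 8 oz × 31/8 × 28.35 g/oz ÷ 114 g/cup ≈ 8 cup
all-purpose flour: 2.25 cup × 31/8 × 125 g/cup ≈ 1090 g
brown sugar: 0.75 cup × 31/8 × 220 g/cup ≈ 639 g

butter: 1100 g; cake flour: 8 cup; all-purpose flour: 1090 g; brown sugar: 639 g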